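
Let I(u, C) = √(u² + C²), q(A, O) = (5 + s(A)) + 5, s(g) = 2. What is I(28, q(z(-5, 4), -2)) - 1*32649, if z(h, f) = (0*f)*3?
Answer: -32649 + 4*√58 ≈ -32619.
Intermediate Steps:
z(h, f) = 0 (z(h, f) = 0*3 = 0)
q(A, O) = 12 (q(A, O) = (5 + 2) + 5 = 7 + 5 = 12)
I(u, C) = √(C² + u²)
I(28, q(z(-5, 4), -2)) - 1*32649 = √(12² + 28²) - 1*32649 = √(144 + 784) - 32649 = √928 - 32649 = 4*√58 - 32649 = -32649 + 4*√58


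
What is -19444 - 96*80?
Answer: -27124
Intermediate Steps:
-19444 - 96*80 = -19444 - 1*7680 = -19444 - 7680 = -27124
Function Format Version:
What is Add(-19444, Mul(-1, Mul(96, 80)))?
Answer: -27124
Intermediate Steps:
Add(-19444, Mul(-1, Mul(96, 80))) = Add(-19444, Mul(-1, 7680)) = Add(-19444, -7680) = -27124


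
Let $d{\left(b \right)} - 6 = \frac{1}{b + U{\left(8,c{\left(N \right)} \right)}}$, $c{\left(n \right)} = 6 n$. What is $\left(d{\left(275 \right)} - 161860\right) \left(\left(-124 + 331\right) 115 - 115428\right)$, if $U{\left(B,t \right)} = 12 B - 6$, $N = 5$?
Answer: $\frac{5412785308707}{365} \approx 1.483 \cdot 10^{10}$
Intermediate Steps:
$U{\left(B,t \right)} = -6 + 12 B$
$d{\left(b \right)} = 6 + \frac{1}{90 + b}$ ($d{\left(b \right)} = 6 + \frac{1}{b + \left(-6 + 12 \cdot 8\right)} = 6 + \frac{1}{b + \left(-6 + 96\right)} = 6 + \frac{1}{b + 90} = 6 + \frac{1}{90 + b}$)
$\left(d{\left(275 \right)} - 161860\right) \left(\left(-124 + 331\right) 115 - 115428\right) = \left(\frac{541 + 6 \cdot 275}{90 + 275} - 161860\right) \left(\left(-124 + 331\right) 115 - 115428\right) = \left(\frac{541 + 1650}{365} - 161860\right) \left(207 \cdot 115 - 115428\right) = \left(\frac{1}{365} \cdot 2191 - 161860\right) \left(23805 - 115428\right) = \left(\frac{2191}{365} - 161860\right) \left(-91623\right) = \left(- \frac{59076709}{365}\right) \left(-91623\right) = \frac{5412785308707}{365}$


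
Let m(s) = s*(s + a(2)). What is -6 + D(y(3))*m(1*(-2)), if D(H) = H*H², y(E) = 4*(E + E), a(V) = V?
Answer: -6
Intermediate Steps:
m(s) = s*(2 + s) (m(s) = s*(s + 2) = s*(2 + s))
y(E) = 8*E (y(E) = 4*(2*E) = 8*E)
D(H) = H³
-6 + D(y(3))*m(1*(-2)) = -6 + (8*3)³*((1*(-2))*(2 + 1*(-2))) = -6 + 24³*(-2*(2 - 2)) = -6 + 13824*(-2*0) = -6 + 13824*0 = -6 + 0 = -6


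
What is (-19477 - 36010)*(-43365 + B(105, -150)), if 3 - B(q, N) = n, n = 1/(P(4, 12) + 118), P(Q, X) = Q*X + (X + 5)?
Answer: 440303050289/183 ≈ 2.4060e+9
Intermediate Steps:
P(Q, X) = 5 + X + Q*X (P(Q, X) = Q*X + (5 + X) = 5 + X + Q*X)
n = 1/183 (n = 1/((5 + 12 + 4*12) + 118) = 1/((5 + 12 + 48) + 118) = 1/(65 + 118) = 1/183 ≈ 0.0054645)
B(q, N) = 548/183 (B(q, N) = 3 - 1*1/183 = 3 - 1/183 = 548/183)
(-19477 - 36010)*(-43365 + B(105, -150)) = (-19477 - 36010)*(-43365 + 548/183) = -55487*(-7935247/183) = 440303050289/183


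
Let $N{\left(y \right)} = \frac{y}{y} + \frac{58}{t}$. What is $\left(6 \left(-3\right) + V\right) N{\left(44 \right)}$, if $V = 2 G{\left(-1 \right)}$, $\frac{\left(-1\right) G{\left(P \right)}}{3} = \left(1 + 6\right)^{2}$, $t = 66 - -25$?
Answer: $- \frac{3576}{7} \approx -510.86$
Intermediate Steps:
$t = 91$ ($t = 66 + 25 = 91$)
$G{\left(P \right)} = -147$ ($G{\left(P \right)} = - 3 \left(1 + 6\right)^{2} = - 3 \cdot 7^{2} = \left(-3\right) 49 = -147$)
$N{\left(y \right)} = \frac{149}{91}$ ($N{\left(y \right)} = \frac{y}{y} + \frac{58}{91} = 1 + 58 \cdot \frac{1}{91} = 1 + \frac{58}{91} = \frac{149}{91}$)
$V = -294$ ($V = 2 \left(-147\right) = -294$)
$\left(6 \left(-3\right) + V\right) N{\left(44 \right)} = \left(6 \left(-3\right) - 294\right) \frac{149}{91} = \left(-18 - 294\right) \frac{149}{91} = \left(-312\right) \frac{149}{91} = - \frac{3576}{7}$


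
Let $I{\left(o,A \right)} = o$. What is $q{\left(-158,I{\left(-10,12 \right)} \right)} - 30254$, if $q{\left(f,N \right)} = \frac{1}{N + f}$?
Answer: $- \frac{5082673}{168} \approx -30254.0$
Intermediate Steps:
$q{\left(-158,I{\left(-10,12 \right)} \right)} - 30254 = \frac{1}{-10 - 158} - 30254 = \frac{1}{-168} - 30254 = - \frac{1}{168} - 30254 = - \frac{5082673}{168}$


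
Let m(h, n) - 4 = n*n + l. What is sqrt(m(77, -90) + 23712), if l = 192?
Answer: 2*sqrt(8002) ≈ 178.91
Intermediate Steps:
m(h, n) = 196 + n**2 (m(h, n) = 4 + (n*n + 192) = 4 + (n**2 + 192) = 4 + (192 + n**2) = 196 + n**2)
sqrt(m(77, -90) + 23712) = sqrt((196 + (-90)**2) + 23712) = sqrt((196 + 8100) + 23712) = sqrt(8296 + 23712) = sqrt(32008) = 2*sqrt(8002)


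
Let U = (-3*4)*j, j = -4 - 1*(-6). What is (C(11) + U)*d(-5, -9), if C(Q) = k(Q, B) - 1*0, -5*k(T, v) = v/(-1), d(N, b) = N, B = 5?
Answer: 115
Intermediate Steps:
k(T, v) = v/5 (k(T, v) = -v/(5*(-1)) = -v*(-1)/5 = -(-1)*v/5 = v/5)
j = 2 (j = -4 + 6 = 2)
U = -24 (U = -3*4*2 = -12*2 = -24)
C(Q) = 1 (C(Q) = (⅕)*5 - 1*0 = 1 + 0 = 1)
(C(11) + U)*d(-5, -9) = (1 - 24)*(-5) = -23*(-5) = 115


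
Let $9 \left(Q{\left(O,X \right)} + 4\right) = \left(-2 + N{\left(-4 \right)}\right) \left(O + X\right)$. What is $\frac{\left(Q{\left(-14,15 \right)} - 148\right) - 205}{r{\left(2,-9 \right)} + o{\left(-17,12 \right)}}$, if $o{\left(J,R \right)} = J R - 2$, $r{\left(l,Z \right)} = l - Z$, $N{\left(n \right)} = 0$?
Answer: $\frac{643}{351} \approx 1.8319$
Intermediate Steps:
$Q{\left(O,X \right)} = -4 - \frac{2 O}{9} - \frac{2 X}{9}$ ($Q{\left(O,X \right)} = -4 + \frac{\left(-2 + 0\right) \left(O + X\right)}{9} = -4 + \frac{\left(-2\right) \left(O + X\right)}{9} = -4 + \frac{- 2 O - 2 X}{9} = -4 - \left(\frac{2 O}{9} + \frac{2 X}{9}\right) = -4 - \frac{2 O}{9} - \frac{2 X}{9}$)
$o{\left(J,R \right)} = -2 + J R$
$\frac{\left(Q{\left(-14,15 \right)} - 148\right) - 205}{r{\left(2,-9 \right)} + o{\left(-17,12 \right)}} = \frac{\left(\left(-4 - - \frac{28}{9} - \frac{10}{3}\right) - 148\right) - 205}{\left(2 - -9\right) - 206} = \frac{\left(\left(-4 + \frac{28}{9} - \frac{10}{3}\right) - 148\right) - 205}{\left(2 + 9\right) - 206} = \frac{\left(- \frac{38}{9} - 148\right) - 205}{11 - 206} = \frac{- \frac{1370}{9} - 205}{-195} = \left(- \frac{3215}{9}\right) \left(- \frac{1}{195}\right) = \frac{643}{351}$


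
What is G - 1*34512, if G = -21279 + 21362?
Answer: -34429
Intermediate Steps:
G = 83
G - 1*34512 = 83 - 1*34512 = 83 - 34512 = -34429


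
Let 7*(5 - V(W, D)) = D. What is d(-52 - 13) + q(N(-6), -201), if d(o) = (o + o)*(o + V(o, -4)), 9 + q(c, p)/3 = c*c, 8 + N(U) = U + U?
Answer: 62291/7 ≈ 8898.7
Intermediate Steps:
N(U) = -8 + 2*U (N(U) = -8 + (U + U) = -8 + 2*U)
V(W, D) = 5 - D/7
q(c, p) = -27 + 3*c**2 (q(c, p) = -27 + 3*(c*c) = -27 + 3*c**2)
d(o) = 2*o*(39/7 + o) (d(o) = (o + o)*(o + (5 - 1/7*(-4))) = (2*o)*(o + (5 + 4/7)) = (2*o)*(o + 39/7) = (2*o)*(39/7 + o) = 2*o*(39/7 + o))
d(-52 - 13) + q(N(-6), -201) = 2*(-52 - 13)*(39 + 7*(-52 - 13))/7 + (-27 + 3*(-8 + 2*(-6))**2) = (2/7)*(-65)*(39 + 7*(-65)) + (-27 + 3*(-8 - 12)**2) = (2/7)*(-65)*(39 - 455) + (-27 + 3*(-20)**2) = (2/7)*(-65)*(-416) + (-27 + 3*400) = 54080/7 + (-27 + 1200) = 54080/7 + 1173 = 62291/7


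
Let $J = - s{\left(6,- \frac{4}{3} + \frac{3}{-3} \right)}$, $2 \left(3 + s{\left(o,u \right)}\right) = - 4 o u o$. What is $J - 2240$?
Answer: $-2405$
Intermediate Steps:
$s{\left(o,u \right)} = -3 - 2 u o^{2}$ ($s{\left(o,u \right)} = -3 + \frac{- 4 o u o}{2} = -3 + \frac{\left(-4\right) u o^{2}}{2} = -3 - 2 u o^{2}$)
$J = -165$ ($J = - (-3 - 2 \left(- \frac{4}{3} + \frac{3}{-3}\right) 6^{2}) = - (-3 - 2 \left(\left(-4\right) \frac{1}{3} + 3 \left(- \frac{1}{3}\right)\right) 36) = - (-3 - 2 \left(- \frac{4}{3} - 1\right) 36) = - (-3 - \left(- \frac{14}{3}\right) 36) = - (-3 + 168) = \left(-1\right) 165 = -165$)
$J - 2240 = -165 - 2240 = -2405$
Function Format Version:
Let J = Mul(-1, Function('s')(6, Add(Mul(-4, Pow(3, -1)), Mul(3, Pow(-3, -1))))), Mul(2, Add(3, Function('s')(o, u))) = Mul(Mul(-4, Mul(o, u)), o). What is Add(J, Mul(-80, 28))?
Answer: -2405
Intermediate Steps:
Function('s')(o, u) = Add(-3, Mul(-2, u, Pow(o, 2))) (Function('s')(o, u) = Add(-3, Mul(Rational(1, 2), Mul(Mul(-4, Mul(o, u)), o))) = Add(-3, Mul(Rational(1, 2), Mul(Mul(-4, o, u), o))) = Add(-3, Mul(Rational(1, 2), Mul(-4, u, Pow(o, 2)))) = Add(-3, Mul(-2, u, Pow(o, 2))))
J = -165 (J = Mul(-1, Add(-3, Mul(-2, Add(Mul(-4, Pow(3, -1)), Mul(3, Pow(-3, -1))), Pow(6, 2)))) = Mul(-1, Add(-3, Mul(-2, Add(Mul(-4, Rational(1, 3)), Mul(3, Rational(-1, 3))), 36))) = Mul(-1, Add(-3, Mul(-2, Add(Rational(-4, 3), -1), 36))) = Mul(-1, Add(-3, Mul(-2, Rational(-7, 3), 36))) = Mul(-1, Add(-3, 168)) = Mul(-1, 165) = -165)
Add(J, Mul(-80, 28)) = Add(-165, Mul(-80, 28)) = Add(-165, -2240) = -2405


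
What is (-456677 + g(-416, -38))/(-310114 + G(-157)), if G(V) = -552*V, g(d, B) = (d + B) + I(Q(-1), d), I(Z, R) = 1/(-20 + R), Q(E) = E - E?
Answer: 199309117/97424200 ≈ 2.0458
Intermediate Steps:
Q(E) = 0
g(d, B) = B + d + 1/(-20 + d) (g(d, B) = (d + B) + 1/(-20 + d) = (B + d) + 1/(-20 + d) = B + d + 1/(-20 + d))
(-456677 + g(-416, -38))/(-310114 + G(-157)) = (-456677 + (1 + (-20 - 416)*(-38 - 416))/(-20 - 416))/(-310114 - 552*(-157)) = (-456677 + (1 - 436*(-454))/(-436))/(-310114 + 86664) = (-456677 - (1 + 197944)/436)/(-223450) = (-456677 - 1/436*197945)*(-1/223450) = (-456677 - 197945/436)*(-1/223450) = -199309117/436*(-1/223450) = 199309117/97424200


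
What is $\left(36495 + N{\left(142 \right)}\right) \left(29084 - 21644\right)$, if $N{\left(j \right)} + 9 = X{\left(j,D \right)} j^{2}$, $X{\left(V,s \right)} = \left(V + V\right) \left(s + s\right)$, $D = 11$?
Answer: $937597415520$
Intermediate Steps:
$X{\left(V,s \right)} = 4 V s$ ($X{\left(V,s \right)} = 2 V 2 s = 4 V s$)
$N{\left(j \right)} = -9 + 44 j^{3}$ ($N{\left(j \right)} = -9 + 4 j 11 j^{2} = -9 + 44 j j^{2} = -9 + 44 j^{3}$)
$\left(36495 + N{\left(142 \right)}\right) \left(29084 - 21644\right) = \left(36495 - \left(9 - 44 \cdot 142^{3}\right)\right) \left(29084 - 21644\right) = \left(36495 + \left(-9 + 44 \cdot 2863288\right)\right) 7440 = \left(36495 + \left(-9 + 125984672\right)\right) 7440 = \left(36495 + 125984663\right) 7440 = 126021158 \cdot 7440 = 937597415520$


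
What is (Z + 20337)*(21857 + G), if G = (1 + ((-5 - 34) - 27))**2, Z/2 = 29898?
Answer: 2090028906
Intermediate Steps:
Z = 59796 (Z = 2*29898 = 59796)
G = 4225 (G = (1 + (-39 - 27))**2 = (1 - 66)**2 = (-65)**2 = 4225)
(Z + 20337)*(21857 + G) = (59796 + 20337)*(21857 + 4225) = 80133*26082 = 2090028906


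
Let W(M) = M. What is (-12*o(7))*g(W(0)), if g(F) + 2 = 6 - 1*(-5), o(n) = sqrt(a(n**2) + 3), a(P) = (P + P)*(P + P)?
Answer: -108*sqrt(9607) ≈ -10586.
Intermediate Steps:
a(P) = 4*P**2 (a(P) = (2*P)*(2*P) = 4*P**2)
o(n) = sqrt(3 + 4*n**4) (o(n) = sqrt(4*(n**2)**2 + 3) = sqrt(4*n**4 + 3) = sqrt(3 + 4*n**4))
g(F) = 9 (g(F) = -2 + (6 - 1*(-5)) = -2 + (6 + 5) = -2 + 11 = 9)
(-12*o(7))*g(W(0)) = -12*sqrt(3 + 4*7**4)*9 = -12*sqrt(3 + 4*2401)*9 = -12*sqrt(3 + 9604)*9 = -12*sqrt(9607)*9 = -108*sqrt(9607)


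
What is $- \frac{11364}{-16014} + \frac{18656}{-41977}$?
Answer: $\frac{29711574}{112036613} \approx 0.2652$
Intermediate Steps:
$- \frac{11364}{-16014} + \frac{18656}{-41977} = \left(-11364\right) \left(- \frac{1}{16014}\right) + 18656 \left(- \frac{1}{41977}\right) = \frac{1894}{2669} - \frac{18656}{41977} = \frac{29711574}{112036613}$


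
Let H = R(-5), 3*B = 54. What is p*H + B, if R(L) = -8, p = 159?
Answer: -1254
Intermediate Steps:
B = 18 (B = (⅓)*54 = 18)
H = -8
p*H + B = 159*(-8) + 18 = -1272 + 18 = -1254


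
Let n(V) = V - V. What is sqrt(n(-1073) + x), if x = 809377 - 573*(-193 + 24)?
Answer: sqrt(906214) ≈ 951.95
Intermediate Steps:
n(V) = 0
x = 906214 (x = 809377 - 573*(-169) = 809377 - 1*(-96837) = 809377 + 96837 = 906214)
sqrt(n(-1073) + x) = sqrt(0 + 906214) = sqrt(906214)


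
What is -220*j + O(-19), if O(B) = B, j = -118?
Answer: 25941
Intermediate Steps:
-220*j + O(-19) = -220*(-118) - 19 = 25960 - 19 = 25941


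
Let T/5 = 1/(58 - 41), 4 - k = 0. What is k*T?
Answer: 20/17 ≈ 1.1765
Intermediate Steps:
k = 4 (k = 4 - 1*0 = 4 + 0 = 4)
T = 5/17 (T = 5/(58 - 41) = 5/17 ≈ 0.29412)
k*T = 4*(5/17) = 20/17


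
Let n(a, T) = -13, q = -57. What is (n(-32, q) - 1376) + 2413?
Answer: 1024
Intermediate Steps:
(n(-32, q) - 1376) + 2413 = (-13 - 1376) + 2413 = -1389 + 2413 = 1024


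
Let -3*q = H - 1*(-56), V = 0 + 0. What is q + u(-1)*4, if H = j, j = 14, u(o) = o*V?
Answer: -70/3 ≈ -23.333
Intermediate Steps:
V = 0
u(o) = 0 (u(o) = o*0 = 0)
H = 14
q = -70/3 (q = -(14 - 1*(-56))/3 = -(14 + 56)/3 = -1/3*70 = -70/3 ≈ -23.333)
q + u(-1)*4 = -70/3 + 0*4 = -70/3 + 0 = -70/3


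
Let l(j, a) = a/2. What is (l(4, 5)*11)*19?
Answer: 1045/2 ≈ 522.50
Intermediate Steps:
l(j, a) = a/2 (l(j, a) = a*(½) = a/2)
(l(4, 5)*11)*19 = (((½)*5)*11)*19 = ((5/2)*11)*19 = (55/2)*19 = 1045/2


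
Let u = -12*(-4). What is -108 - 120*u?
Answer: -5868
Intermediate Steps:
u = 48 (u = -3*(-16) = 48)
-108 - 120*u = -108 - 120*48 = -108 - 5760 = -5868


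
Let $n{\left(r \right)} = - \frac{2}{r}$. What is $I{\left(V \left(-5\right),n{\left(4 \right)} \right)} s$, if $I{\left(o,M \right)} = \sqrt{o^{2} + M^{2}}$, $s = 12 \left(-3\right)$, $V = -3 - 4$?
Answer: $- 234 \sqrt{29} \approx -1260.1$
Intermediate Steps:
$V = -7$
$s = -36$
$I{\left(o,M \right)} = \sqrt{M^{2} + o^{2}}$
$I{\left(V \left(-5\right),n{\left(4 \right)} \right)} s = \sqrt{\left(- \frac{2}{4}\right)^{2} + \left(\left(-7\right) \left(-5\right)\right)^{2}} \left(-36\right) = \sqrt{\left(\left(-2\right) \frac{1}{4}\right)^{2} + 35^{2}} \left(-36\right) = \sqrt{\left(- \frac{1}{2}\right)^{2} + 1225} \left(-36\right) = \sqrt{\frac{1}{4} + 1225} \left(-36\right) = \sqrt{\frac{4901}{4}} \left(-36\right) = \frac{13 \sqrt{29}}{2} \left(-36\right) = - 234 \sqrt{29}$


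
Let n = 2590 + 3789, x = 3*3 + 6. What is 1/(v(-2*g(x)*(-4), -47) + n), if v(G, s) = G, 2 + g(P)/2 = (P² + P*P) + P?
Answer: 1/13787 ≈ 7.2532e-5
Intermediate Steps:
x = 15 (x = 9 + 6 = 15)
g(P) = -4 + 2*P + 4*P² (g(P) = -4 + 2*((P² + P*P) + P) = -4 + 2*((P² + P²) + P) = -4 + 2*(2*P² + P) = -4 + 2*(P + 2*P²) = -4 + (2*P + 4*P²) = -4 + 2*P + 4*P²)
n = 6379
1/(v(-2*g(x)*(-4), -47) + n) = 1/(-2*(-4 + 2*15 + 4*15²)*(-4) + 6379) = 1/(-2*(-4 + 30 + 4*225)*(-4) + 6379) = 1/(-2*(-4 + 30 + 900)*(-4) + 6379) = 1/(-2*926*(-4) + 6379) = 1/(-1852*(-4) + 6379) = 1/(7408 + 6379) = 1/13787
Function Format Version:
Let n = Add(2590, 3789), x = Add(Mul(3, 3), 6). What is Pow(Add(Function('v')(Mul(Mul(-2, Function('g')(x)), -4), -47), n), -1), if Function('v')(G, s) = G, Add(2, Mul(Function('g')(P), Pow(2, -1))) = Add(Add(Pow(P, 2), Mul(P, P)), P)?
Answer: Rational(1, 13787) ≈ 7.2532e-5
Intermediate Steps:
x = 15 (x = Add(9, 6) = 15)
Function('g')(P) = Add(-4, Mul(2, P), Mul(4, Pow(P, 2))) (Function('g')(P) = Add(-4, Mul(2, Add(Add(Pow(P, 2), Mul(P, P)), P))) = Add(-4, Mul(2, Add(Add(Pow(P, 2), Pow(P, 2)), P))) = Add(-4, Mul(2, Add(Mul(2, Pow(P, 2)), P))) = Add(-4, Mul(2, Add(P, Mul(2, Pow(P, 2))))) = Add(-4, Add(Mul(2, P), Mul(4, Pow(P, 2)))) = Add(-4, Mul(2, P), Mul(4, Pow(P, 2))))
n = 6379
Pow(Add(Function('v')(Mul(Mul(-2, Function('g')(x)), -4), -47), n), -1) = Pow(Add(Mul(Mul(-2, Add(-4, Mul(2, 15), Mul(4, Pow(15, 2)))), -4), 6379), -1) = Pow(Add(Mul(Mul(-2, Add(-4, 30, Mul(4, 225))), -4), 6379), -1) = Pow(Add(Mul(Mul(-2, Add(-4, 30, 900)), -4), 6379), -1) = Pow(Add(Mul(Mul(-2, 926), -4), 6379), -1) = Pow(Add(Mul(-1852, -4), 6379), -1) = Pow(Add(7408, 6379), -1) = Pow(13787, -1) = Rational(1, 13787)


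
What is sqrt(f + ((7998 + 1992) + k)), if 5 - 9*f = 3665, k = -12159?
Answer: I*sqrt(23181)/3 ≈ 50.751*I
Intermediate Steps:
f = -1220/3 (f = 5/9 - 1/9*3665 = 5/9 - 3665/9 = -1220/3 ≈ -406.67)
sqrt(f + ((7998 + 1992) + k)) = sqrt(-1220/3 + ((7998 + 1992) - 12159)) = sqrt(-1220/3 + (9990 - 12159)) = sqrt(-1220/3 - 2169) = sqrt(-7727/3) = I*sqrt(23181)/3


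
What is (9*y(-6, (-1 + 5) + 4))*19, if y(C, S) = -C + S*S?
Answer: 11970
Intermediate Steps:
y(C, S) = S² - C (y(C, S) = -C + S² = S² - C)
(9*y(-6, (-1 + 5) + 4))*19 = (9*(((-1 + 5) + 4)² - 1*(-6)))*19 = (9*((4 + 4)² + 6))*19 = (9*(8² + 6))*19 = (9*(64 + 6))*19 = (9*70)*19 = 630*19 = 11970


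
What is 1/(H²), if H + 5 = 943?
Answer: 1/879844 ≈ 1.1366e-6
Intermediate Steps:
H = 938 (H = -5 + 943 = 938)
1/(H²) = 1/(938²) = 1/879844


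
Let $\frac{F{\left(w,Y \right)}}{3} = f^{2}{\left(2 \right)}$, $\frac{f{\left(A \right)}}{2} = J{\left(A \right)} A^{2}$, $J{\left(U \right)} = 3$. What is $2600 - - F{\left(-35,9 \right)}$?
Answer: $4328$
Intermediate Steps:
$f{\left(A \right)} = 6 A^{2}$ ($f{\left(A \right)} = 2 \cdot 3 A^{2} = 6 A^{2}$)
$F{\left(w,Y \right)} = 1728$ ($F{\left(w,Y \right)} = 3 \left(6 \cdot 2^{2}\right)^{2} = 3 \left(6 \cdot 4\right)^{2} = 3 \cdot 24^{2} = 3 \cdot 576 = 1728$)
$2600 - - F{\left(-35,9 \right)} = 2600 - \left(-1\right) 1728 = 2600 - -1728 = 2600 + 1728 = 4328$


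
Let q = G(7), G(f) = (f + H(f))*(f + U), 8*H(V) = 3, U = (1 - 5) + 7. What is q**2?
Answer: 87025/16 ≈ 5439.1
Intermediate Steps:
U = 3 (U = -4 + 7 = 3)
H(V) = 3/8 (H(V) = (1/8)*3 = 3/8)
G(f) = (3 + f)*(3/8 + f) (G(f) = (f + 3/8)*(f + 3) = (3/8 + f)*(3 + f) = (3 + f)*(3/8 + f))
q = 295/4 (q = 9/8 + 7**2 + (27/8)*7 = 9/8 + 49 + 189/8 = 295/4 ≈ 73.750)
q**2 = (295/4)**2 = 87025/16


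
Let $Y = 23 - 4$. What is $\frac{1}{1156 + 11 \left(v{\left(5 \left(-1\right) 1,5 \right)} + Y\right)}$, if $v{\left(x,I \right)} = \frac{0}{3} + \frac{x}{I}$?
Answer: $\frac{1}{1354} \approx 0.00073855$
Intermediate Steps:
$v{\left(x,I \right)} = \frac{x}{I}$ ($v{\left(x,I \right)} = 0 \cdot \frac{1}{3} + \frac{x}{I} = 0 + \frac{x}{I} = \frac{x}{I}$)
$Y = 19$ ($Y = 23 - 4 = 19$)
$\frac{1}{1156 + 11 \left(v{\left(5 \left(-1\right) 1,5 \right)} + Y\right)} = \frac{1}{1156 + 11 \left(\frac{5 \left(-1\right) 1}{5} + 19\right)} = \frac{1}{1156 + 11 \left(\left(-5\right) 1 \cdot \frac{1}{5} + 19\right)} = \frac{1}{1156 + 11 \left(\left(-5\right) \frac{1}{5} + 19\right)} = \frac{1}{1156 + 11 \left(-1 + 19\right)} = \frac{1}{1156 + 11 \cdot 18} = \frac{1}{1156 + 198} = \frac{1}{1354}$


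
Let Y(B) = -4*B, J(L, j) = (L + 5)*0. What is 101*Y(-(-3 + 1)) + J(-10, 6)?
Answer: -808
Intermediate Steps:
J(L, j) = 0 (J(L, j) = (5 + L)*0 = 0)
101*Y(-(-3 + 1)) + J(-10, 6) = 101*(-(-4)*(-3 + 1)) + 0 = 101*(-(-4)*(-2)) + 0 = 101*(-4*2) + 0 = 101*(-8) + 0 = -808 + 0 = -808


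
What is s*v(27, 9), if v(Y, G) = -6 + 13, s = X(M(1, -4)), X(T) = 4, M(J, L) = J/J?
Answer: 28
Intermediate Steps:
M(J, L) = 1
s = 4
v(Y, G) = 7
s*v(27, 9) = 4*7 = 28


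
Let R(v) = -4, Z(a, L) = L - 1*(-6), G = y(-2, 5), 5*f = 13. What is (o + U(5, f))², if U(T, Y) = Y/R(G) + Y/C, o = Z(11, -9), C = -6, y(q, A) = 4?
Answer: 2401/144 ≈ 16.674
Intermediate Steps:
f = 13/5 (f = (⅕)*13 = 13/5 ≈ 2.6000)
G = 4
Z(a, L) = 6 + L (Z(a, L) = L + 6 = 6 + L)
o = -3 (o = 6 - 9 = -3)
U(T, Y) = -5*Y/12 (U(T, Y) = Y/(-4) + Y/(-6) = Y*(-¼) + Y*(-⅙) = -Y/4 - Y/6 = -5*Y/12)
(o + U(5, f))² = (-3 - 5/12*13/5)² = (-3 - 13/12)² = (-49/12)² = 2401/144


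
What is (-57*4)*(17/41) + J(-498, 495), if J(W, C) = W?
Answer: -24294/41 ≈ -592.54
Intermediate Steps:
(-57*4)*(17/41) + J(-498, 495) = (-57*4)*(17/41) - 498 = -3876/41 - 498 = -24294/41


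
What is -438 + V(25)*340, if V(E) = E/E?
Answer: -98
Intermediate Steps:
V(E) = 1
-438 + V(25)*340 = -438 + 1*340 = -438 + 340 = -98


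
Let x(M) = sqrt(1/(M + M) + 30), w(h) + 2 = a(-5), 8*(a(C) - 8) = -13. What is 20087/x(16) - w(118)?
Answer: -35/8 + 80348*sqrt(2)/31 ≈ 3661.1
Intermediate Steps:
a(C) = 51/8 (a(C) = 8 + (1/8)*(-13) = 8 - 13/8 = 51/8)
w(h) = 35/8 (w(h) = -2 + 51/8 = 35/8)
x(M) = sqrt(30 + 1/(2*M)) (x(M) = sqrt(1/(2*M) + 30) = sqrt(30 + 1/(2*M)))
20087/x(16) - w(118) = 20087/((sqrt(120 + 2/16)/2)) - 1*35/8 = 20087/((sqrt(120 + 2*(1/16))/2)) - 35/8 = 20087/((sqrt(120 + 1/8)/2)) - 35/8 = 20087/((sqrt(961/8)/2)) - 35/8 = 20087/(((31*sqrt(2)/4)/2)) - 35/8 = 20087/((31*sqrt(2)/8)) - 35/8 = 20087*(4*sqrt(2)/31) - 35/8 = 80348*sqrt(2)/31 - 35/8 = -35/8 + 80348*sqrt(2)/31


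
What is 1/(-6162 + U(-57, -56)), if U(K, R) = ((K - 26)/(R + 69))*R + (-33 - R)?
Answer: -13/75159 ≈ -0.00017297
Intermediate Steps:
U(K, R) = -33 - R + R*(-26 + K)/(69 + R) (U(K, R) = ((-26 + K)/(69 + R))*R + (-33 - R) = R*(-26 + K)/(69 + R) + (-33 - R) = -33 - R + R*(-26 + K)/(69 + R))
1/(-6162 + U(-57, -56)) = 1/(-6162 + (-2277 - 1*(-56)² - 128*(-56) - 57*(-56))/(69 - 56)) = 1/(-6162 + (-2277 - 1*3136 + 7168 + 3192)/13) = 1/(-6162 + (-2277 - 3136 + 7168 + 3192)/13) = 1/(-6162 + (1/13)*4947) = 1/(-6162 + 4947/13) = 1/(-75159/13) = -13/75159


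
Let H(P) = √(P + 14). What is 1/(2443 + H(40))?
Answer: 2443/5968195 - 3*√6/5968195 ≈ 0.00040811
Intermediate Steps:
H(P) = √(14 + P)
1/(2443 + H(40)) = 1/(2443 + √(14 + 40)) = 1/(2443 + √54) = 1/(2443 + 3*√6)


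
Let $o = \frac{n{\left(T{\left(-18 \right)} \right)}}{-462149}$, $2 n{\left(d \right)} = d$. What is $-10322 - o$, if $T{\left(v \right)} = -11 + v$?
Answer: $- \frac{9540603985}{924298} \approx -10322.0$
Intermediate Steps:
$n{\left(d \right)} = \frac{d}{2}$
$o = \frac{29}{924298}$ ($o = \frac{\frac{1}{2} \left(-11 - 18\right)}{-462149} = \frac{1}{2} \left(-29\right) \left(- \frac{1}{462149}\right) = \left(- \frac{29}{2}\right) \left(- \frac{1}{462149}\right) = \frac{29}{924298} \approx 3.1375 \cdot 10^{-5}$)
$-10322 - o = -10322 - \frac{29}{924298} = - \frac{9540603985}{924298}$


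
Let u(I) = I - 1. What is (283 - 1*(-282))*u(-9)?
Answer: -5650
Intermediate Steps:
u(I) = -1 + I
(283 - 1*(-282))*u(-9) = (283 - 1*(-282))*(-1 - 9) = (283 + 282)*(-10) = 565*(-10) = -5650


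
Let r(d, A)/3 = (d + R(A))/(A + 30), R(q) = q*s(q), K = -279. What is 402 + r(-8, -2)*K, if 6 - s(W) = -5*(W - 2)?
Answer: -1371/7 ≈ -195.86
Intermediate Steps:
s(W) = -4 + 5*W (s(W) = 6 - (-5)*(W - 2) = 6 - (-5)*(-2 + W) = 6 - (10 - 5*W) = 6 + (-10 + 5*W) = -4 + 5*W)
R(q) = q*(-4 + 5*q)
r(d, A) = 3*(d + A*(-4 + 5*A))/(30 + A) (r(d, A) = 3*((d + A*(-4 + 5*A))/(A + 30)) = 3*((d + A*(-4 + 5*A))/(30 + A)) = 3*(d + A*(-4 + 5*A))/(30 + A))
402 + r(-8, -2)*K = 402 + (3*(-8 - 2*(-4 + 5*(-2)))/(30 - 2))*(-279) = 402 + (3*(-8 - 2*(-4 - 10))/28)*(-279) = 402 + (3*(1/28)*(-8 - 2*(-14)))*(-279) = 402 + (3*(1/28)*(-8 + 28))*(-279) = 402 + (3*(1/28)*20)*(-279) = 402 + (15/7)*(-279) = 402 - 4185/7 = -1371/7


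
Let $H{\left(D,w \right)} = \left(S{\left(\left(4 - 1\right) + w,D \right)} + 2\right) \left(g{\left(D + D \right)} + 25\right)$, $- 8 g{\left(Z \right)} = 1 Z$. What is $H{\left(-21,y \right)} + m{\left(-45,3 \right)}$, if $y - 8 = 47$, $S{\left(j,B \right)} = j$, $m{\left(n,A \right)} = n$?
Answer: $1770$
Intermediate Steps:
$y = 55$ ($y = 8 + 47 = 55$)
$g{\left(Z \right)} = - \frac{Z}{8}$ ($g{\left(Z \right)} = - \frac{1 Z}{8} = - \frac{Z}{8}$)
$H{\left(D,w \right)} = \left(5 + w\right) \left(25 - \frac{D}{4}\right)$ ($H{\left(D,w \right)} = \left(\left(\left(4 - 1\right) + w\right) + 2\right) \left(- \frac{D + D}{8} + 25\right) = \left(\left(3 + w\right) + 2\right) \left(- \frac{2 D}{8} + 25\right) = \left(5 + w\right) \left(- \frac{D}{4} + 25\right) = \left(5 + w\right) \left(25 - \frac{D}{4}\right)$)
$H{\left(-21,y \right)} + m{\left(-45,3 \right)} = \left(125 + 25 \cdot 55 - - \frac{105}{4} - \left(- \frac{21}{4}\right) 55\right) - 45 = \left(125 + 1375 + \frac{105}{4} + \frac{1155}{4}\right) - 45 = 1815 - 45 = 1770$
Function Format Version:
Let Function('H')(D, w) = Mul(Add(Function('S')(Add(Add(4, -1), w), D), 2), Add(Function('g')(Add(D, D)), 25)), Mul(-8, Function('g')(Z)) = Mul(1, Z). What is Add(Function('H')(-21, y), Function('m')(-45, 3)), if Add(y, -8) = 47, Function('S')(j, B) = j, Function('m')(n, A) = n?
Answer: 1770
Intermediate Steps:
y = 55 (y = Add(8, 47) = 55)
Function('g')(Z) = Mul(Rational(-1, 8), Z) (Function('g')(Z) = Mul(Rational(-1, 8), Mul(1, Z)) = Mul(Rational(-1, 8), Z))
Function('H')(D, w) = Mul(Add(5, w), Add(25, Mul(Rational(-1, 4), D))) (Function('H')(D, w) = Mul(Add(Add(Add(4, -1), w), 2), Add(Mul(Rational(-1, 8), Add(D, D)), 25)) = Mul(Add(Add(3, w), 2), Add(Mul(Rational(-1, 8), Mul(2, D)), 25)) = Mul(Add(5, w), Add(Mul(Rational(-1, 4), D), 25)) = Mul(Add(5, w), Add(25, Mul(Rational(-1, 4), D))))
Add(Function('H')(-21, y), Function('m')(-45, 3)) = Add(Add(125, Mul(25, 55), Mul(Rational(-5, 4), -21), Mul(Rational(-1, 4), -21, 55)), -45) = Add(Add(125, 1375, Rational(105, 4), Rational(1155, 4)), -45) = Add(1815, -45) = 1770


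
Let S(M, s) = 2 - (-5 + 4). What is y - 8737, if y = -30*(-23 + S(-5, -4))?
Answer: -8137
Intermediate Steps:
S(M, s) = 3 (S(M, s) = 2 - 1*(-1) = 2 + 1 = 3)
y = 600 (y = -30*(-23 + 3) = -30*(-20) = 600)
y - 8737 = 600 - 8737 = -8137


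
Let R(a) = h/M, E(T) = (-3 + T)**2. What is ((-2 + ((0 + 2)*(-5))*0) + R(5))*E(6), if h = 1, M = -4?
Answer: -81/4 ≈ -20.250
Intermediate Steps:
R(a) = -1/4 (R(a) = 1/(-4) = 1*(-1/4) = -1/4)
((-2 + ((0 + 2)*(-5))*0) + R(5))*E(6) = ((-2 + ((0 + 2)*(-5))*0) - 1/4)*(-3 + 6)**2 = ((-2 + (2*(-5))*0) - 1/4)*3**2 = ((-2 - 10*0) - 1/4)*9 = ((-2 + 0) - 1/4)*9 = (-2 - 1/4)*9 = -9/4*9 = -81/4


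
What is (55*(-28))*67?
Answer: -103180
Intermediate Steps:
(55*(-28))*67 = -1540*67 = -103180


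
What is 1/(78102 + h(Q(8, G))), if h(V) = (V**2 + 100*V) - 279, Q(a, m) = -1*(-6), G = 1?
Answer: 1/78459 ≈ 1.2746e-5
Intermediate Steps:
Q(a, m) = 6
h(V) = -279 + V**2 + 100*V
1/(78102 + h(Q(8, G))) = 1/(78102 + (-279 + 6**2 + 100*6)) = 1/(78102 + (-279 + 36 + 600)) = 1/(78102 + 357) = 1/78459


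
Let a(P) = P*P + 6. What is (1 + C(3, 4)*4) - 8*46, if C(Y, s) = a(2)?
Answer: -327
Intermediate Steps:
a(P) = 6 + P² (a(P) = P² + 6 = 6 + P²)
C(Y, s) = 10 (C(Y, s) = 6 + 2² = 6 + 4 = 10)
(1 + C(3, 4)*4) - 8*46 = (1 + 10*4) - 8*46 = (1 + 40) - 368 = 41 - 368 = -327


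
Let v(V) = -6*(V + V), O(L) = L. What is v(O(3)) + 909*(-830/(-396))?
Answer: 41123/22 ≈ 1869.2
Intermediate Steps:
v(V) = -12*V
v(O(3)) + 909*(-830/(-396)) = -12*3 + 909*(-830/(-396)) = -36 + 909*(-830*(-1/396)) = -36 + 909*(415/198) = -36 + 41915/22 = 41123/22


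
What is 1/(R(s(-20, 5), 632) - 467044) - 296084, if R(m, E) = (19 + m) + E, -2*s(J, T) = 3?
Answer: -276183898278/932789 ≈ -2.9608e+5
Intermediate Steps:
s(J, T) = -3/2 (s(J, T) = -½*3 = -3/2)
R(m, E) = 19 + E + m
1/(R(s(-20, 5), 632) - 467044) - 296084 = 1/((19 + 632 - 3/2) - 467044) - 296084 = 1/(1299/2 - 467044) - 296084 = 1/(-932789/2) - 296084 = -2/932789 - 296084 = -276183898278/932789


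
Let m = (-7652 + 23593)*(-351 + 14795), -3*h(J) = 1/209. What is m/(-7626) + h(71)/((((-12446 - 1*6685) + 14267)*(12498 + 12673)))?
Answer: -2945868576939514121/97567938133248 ≈ -30193.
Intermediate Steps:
h(J) = -1/627 (h(J) = -1/3/209 = -1/3*1/209 = -1/627)
m = 230251804 (m = 15941*14444 = 230251804)
m/(-7626) + h(71)/((((-12446 - 1*6685) + 14267)*(12498 + 12673))) = 230251804/(-7626) - 1/((12498 + 12673)*((-12446 - 1*6685) + 14267))/627 = 230251804*(-1/7626) - 1/(25171*((-12446 - 6685) + 14267))/627 = -115125902/3813 - 1/(25171*(-19131 + 14267))/627 = -115125902/3813 - 1/(627*((-4864*25171))) = -115125902/3813 - 1/627/(-122431744) = -115125902/3813 - 1/627*(-1/122431744) = -115125902/3813 + 1/76764703488 = -2945868576939514121/97567938133248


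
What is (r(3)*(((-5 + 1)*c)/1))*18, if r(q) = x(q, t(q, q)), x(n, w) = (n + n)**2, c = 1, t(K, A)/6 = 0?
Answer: -2592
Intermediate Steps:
t(K, A) = 0 (t(K, A) = 6*0 = 0)
x(n, w) = 4*n**2 (x(n, w) = (2*n)**2 = 4*n**2)
r(q) = 4*q**2
(r(3)*(((-5 + 1)*c)/1))*18 = ((4*3**2)*(((-5 + 1)*1)/1))*18 = ((4*9)*(-4*1*1))*18 = (36*(-4*1))*18 = (36*(-4))*18 = -144*18 = -2592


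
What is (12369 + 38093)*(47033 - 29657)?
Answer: 876827712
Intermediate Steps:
(12369 + 38093)*(47033 - 29657) = 50462*17376 = 876827712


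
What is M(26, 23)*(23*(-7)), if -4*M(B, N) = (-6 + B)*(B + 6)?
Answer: 25760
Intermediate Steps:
M(B, N) = -(-6 + B)*(6 + B)/4 (M(B, N) = -(-6 + B)*(B + 6)/4 = -(-6 + B)*(6 + B)/4)
M(26, 23)*(23*(-7)) = (9 - ¼*26²)*(23*(-7)) = (9 - ¼*676)*(-161) = (9 - 169)*(-161) = -160*(-161) = 25760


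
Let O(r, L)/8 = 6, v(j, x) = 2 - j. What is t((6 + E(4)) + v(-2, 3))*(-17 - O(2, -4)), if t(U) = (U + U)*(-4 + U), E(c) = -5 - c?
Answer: 390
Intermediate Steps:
O(r, L) = 48 (O(r, L) = 8*6 = 48)
t(U) = 2*U*(-4 + U) (t(U) = (2*U)*(-4 + U) = 2*U*(-4 + U))
t((6 + E(4)) + v(-2, 3))*(-17 - O(2, -4)) = (2*((6 + (-5 - 1*4)) + (2 - 1*(-2)))*(-4 + ((6 + (-5 - 1*4)) + (2 - 1*(-2)))))*(-17 - 1*48) = (2*((6 + (-5 - 4)) + (2 + 2))*(-4 + ((6 + (-5 - 4)) + (2 + 2))))*(-17 - 48) = (2*((6 - 9) + 4)*(-4 + ((6 - 9) + 4)))*(-65) = (2*(-3 + 4)*(-4 + (-3 + 4)))*(-65) = (2*1*(-4 + 1))*(-65) = (2*1*(-3))*(-65) = -6*(-65) = 390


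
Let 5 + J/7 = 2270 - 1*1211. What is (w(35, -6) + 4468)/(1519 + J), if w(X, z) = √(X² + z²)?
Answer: 4468/8897 + √1261/8897 ≈ 0.50618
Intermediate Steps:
J = 7378 (J = -35 + 7*(2270 - 1*1211) = -35 + 7*(2270 - 1211) = -35 + 7*1059 = -35 + 7413 = 7378)
(w(35, -6) + 4468)/(1519 + J) = (√(35² + (-6)²) + 4468)/(1519 + 7378) = (√(1225 + 36) + 4468)/8897 = (√1261 + 4468)*(1/8897) = (4468 + √1261)*(1/8897) = 4468/8897 + √1261/8897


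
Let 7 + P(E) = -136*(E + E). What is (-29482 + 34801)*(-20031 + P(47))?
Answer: -174580218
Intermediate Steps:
P(E) = -7 - 272*E (P(E) = -7 - 136*(E + E) = -7 - 272*E)
(-29482 + 34801)*(-20031 + P(47)) = (-29482 + 34801)*(-20031 + (-7 - 272*47)) = 5319*(-20031 + (-7 - 12784)) = 5319*(-20031 - 12791) = 5319*(-32822) = -174580218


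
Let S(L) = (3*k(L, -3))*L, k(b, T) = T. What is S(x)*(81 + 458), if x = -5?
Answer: 24255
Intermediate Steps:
S(L) = -9*L (S(L) = (3*(-3))*L = -9*L)
S(x)*(81 + 458) = (-9*(-5))*(81 + 458) = 45*539 = 24255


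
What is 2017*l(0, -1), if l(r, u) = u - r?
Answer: -2017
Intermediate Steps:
2017*l(0, -1) = 2017*(-1 - 1*0) = 2017*(-1 + 0) = 2017*(-1) = -2017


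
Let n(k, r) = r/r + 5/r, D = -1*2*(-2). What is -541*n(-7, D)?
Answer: -4869/4 ≈ -1217.3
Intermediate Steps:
D = 4 (D = -2*(-2) = 4)
n(k, r) = 1 + 5/r
-541*n(-7, D) = -541*(5 + 4)/4 = -541*9/4 = -4869/4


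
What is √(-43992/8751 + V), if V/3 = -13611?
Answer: 5*I*√13899449577/2917 ≈ 202.08*I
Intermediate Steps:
V = -40833 (V = 3*(-13611) = -40833)
√(-43992/8751 + V) = √(-43992/8751 - 40833) = √(-43992*1/8751 - 40833) = √(-14664/2917 - 40833) = √(-119124525/2917) = 5*I*√13899449577/2917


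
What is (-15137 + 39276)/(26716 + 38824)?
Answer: 24139/65540 ≈ 0.36831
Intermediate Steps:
(-15137 + 39276)/(26716 + 38824) = 24139/65540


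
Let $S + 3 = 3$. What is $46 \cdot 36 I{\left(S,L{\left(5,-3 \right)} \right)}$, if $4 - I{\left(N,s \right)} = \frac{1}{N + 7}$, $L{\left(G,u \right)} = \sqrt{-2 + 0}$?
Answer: $\frac{44712}{7} \approx 6387.4$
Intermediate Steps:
$L{\left(G,u \right)} = i \sqrt{2}$ ($L{\left(G,u \right)} = \sqrt{-2} = i \sqrt{2}$)
$S = 0$ ($S = -3 + 3 = 0$)
$I{\left(N,s \right)} = 4 - \frac{1}{7 + N}$ ($I{\left(N,s \right)} = 4 - \frac{1}{N + 7} = 4 - \frac{1}{7 + N}$)
$46 \cdot 36 I{\left(S,L{\left(5,-3 \right)} \right)} = 46 \cdot 36 \frac{27 + 4 \cdot 0}{7 + 0} = 1656 \frac{27 + 0}{7} = 1656 \cdot \frac{1}{7} \cdot 27 = 1656 \cdot \frac{27}{7} = \frac{44712}{7}$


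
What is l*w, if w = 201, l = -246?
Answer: -49446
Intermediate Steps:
l*w = -246*201 = -49446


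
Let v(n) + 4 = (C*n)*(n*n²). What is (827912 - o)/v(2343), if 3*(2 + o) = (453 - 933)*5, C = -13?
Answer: -14046/6640189828163 ≈ -2.1153e-9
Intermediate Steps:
o = -802 (o = -2 + ((453 - 933)*5)/3 = -2 + (-480*5)/3 = -2 + (⅓)*(-2400) = -2 - 800 = -802)
v(n) = -4 - 13*n⁴ (v(n) = -4 + (-13*n)*(n*n²) = -4 + (-13*n)*n³ = -4 - 13*n⁴)
(827912 - o)/v(2343) = (827912 - 1*(-802))/(-4 - 13*2343⁴) = (827912 + 802)/(-4 - 13*30136246143201) = 828714/(-4 - 391771199861613) = 828714/(-391771199861617) = 828714*(-1/391771199861617) = -14046/6640189828163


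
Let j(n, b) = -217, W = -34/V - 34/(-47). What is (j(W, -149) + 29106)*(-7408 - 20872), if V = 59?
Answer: -816980920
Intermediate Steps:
W = 408/2773 (W = -34/59 - 34/(-47) = -34*1/59 - 34*(-1/47) = -34/59 + 34/47 = 408/2773 ≈ 0.14713)
(j(W, -149) + 29106)*(-7408 - 20872) = (-217 + 29106)*(-7408 - 20872) = 28889*(-28280) = -816980920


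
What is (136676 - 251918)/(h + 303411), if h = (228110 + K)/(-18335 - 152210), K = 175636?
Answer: -6551315630/17248275083 ≈ -0.37982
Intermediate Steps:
h = -403746/170545 (h = (228110 + 175636)/(-18335 - 152210) = 403746/(-170545) = 403746*(-1/170545) = -403746/170545 ≈ -2.3674)
(136676 - 251918)/(h + 303411) = (136676 - 251918)/(-403746/170545 + 303411) = -115242/51744825249/170545 = -115242*170545/51744825249 = -6551315630/17248275083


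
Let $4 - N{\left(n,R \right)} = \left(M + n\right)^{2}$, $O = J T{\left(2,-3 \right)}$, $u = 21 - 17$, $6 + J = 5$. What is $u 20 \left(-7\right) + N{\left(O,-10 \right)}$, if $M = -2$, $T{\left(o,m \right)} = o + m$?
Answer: $-557$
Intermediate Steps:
$J = -1$ ($J = -6 + 5 = -1$)
$T{\left(o,m \right)} = m + o$
$u = 4$
$O = 1$ ($O = - (-3 + 2) = \left(-1\right) \left(-1\right) = 1$)
$N{\left(n,R \right)} = 4 - \left(-2 + n\right)^{2}$
$u 20 \left(-7\right) + N{\left(O,-10 \right)} = 4 \cdot 20 \left(-7\right) + 1 \left(4 - 1\right) = 4 \left(-140\right) + 1 \left(4 - 1\right) = -560 + 1 \cdot 3 = -560 + 3 = -557$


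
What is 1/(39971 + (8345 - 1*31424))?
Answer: 1/16892 ≈ 5.9200e-5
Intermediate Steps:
1/(39971 + (8345 - 1*31424)) = 1/(39971 + (8345 - 31424)) = 1/(39971 - 23079) = 1/16892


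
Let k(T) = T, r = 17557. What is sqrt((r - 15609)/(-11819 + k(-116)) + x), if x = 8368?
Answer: 2*sqrt(297987506355)/11935 ≈ 91.476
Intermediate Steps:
sqrt((r - 15609)/(-11819 + k(-116)) + x) = sqrt((17557 - 15609)/(-11819 - 116) + 8368) = sqrt(1948/(-11935) + 8368) = sqrt(1948*(-1/11935) + 8368) = sqrt(-1948/11935 + 8368) = sqrt(99870132/11935) = 2*sqrt(297987506355)/11935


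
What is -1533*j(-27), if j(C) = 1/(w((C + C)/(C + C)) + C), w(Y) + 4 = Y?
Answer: 511/10 ≈ 51.100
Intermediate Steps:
w(Y) = -4 + Y
j(C) = 1/(-3 + C) (j(C) = 1/((-4 + (C + C)/(C + C)) + C) = 1/((-4 + (2*C)/((2*C))) + C) = 1/((-4 + (2*C)*(1/(2*C))) + C) = 1/((-4 + 1) + C) = 1/(-3 + C))
-1533*j(-27) = -1533/(-3 - 27) = -1533/(-30) = -1533*(-1/30) = 511/10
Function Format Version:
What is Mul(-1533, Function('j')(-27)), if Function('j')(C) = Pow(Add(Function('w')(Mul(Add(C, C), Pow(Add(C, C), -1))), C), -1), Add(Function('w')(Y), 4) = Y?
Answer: Rational(511, 10) ≈ 51.100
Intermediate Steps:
Function('w')(Y) = Add(-4, Y)
Function('j')(C) = Pow(Add(-3, C), -1) (Function('j')(C) = Pow(Add(Add(-4, Mul(Add(C, C), Pow(Add(C, C), -1))), C), -1) = Pow(Add(Add(-4, Mul(Mul(2, C), Pow(Mul(2, C), -1))), C), -1) = Pow(Add(Add(-4, Mul(Mul(2, C), Mul(Rational(1, 2), Pow(C, -1)))), C), -1) = Pow(Add(Add(-4, 1), C), -1) = Pow(Add(-3, C), -1))
Mul(-1533, Function('j')(-27)) = Mul(-1533, Pow(Add(-3, -27), -1)) = Mul(-1533, Pow(-30, -1)) = Mul(-1533, Rational(-1, 30)) = Rational(511, 10)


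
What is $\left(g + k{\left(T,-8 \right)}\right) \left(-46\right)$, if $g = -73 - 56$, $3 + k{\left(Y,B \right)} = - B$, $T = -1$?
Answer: $5704$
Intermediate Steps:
$k{\left(Y,B \right)} = -3 - B$
$g = -129$ ($g = -73 - 56 = -129$)
$\left(g + k{\left(T,-8 \right)}\right) \left(-46\right) = \left(-129 - -5\right) \left(-46\right) = \left(-129 + \left(-3 + 8\right)\right) \left(-46\right) = \left(-129 + 5\right) \left(-46\right) = \left(-124\right) \left(-46\right) = 5704$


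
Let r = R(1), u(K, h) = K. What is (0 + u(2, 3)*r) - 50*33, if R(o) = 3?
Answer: -1644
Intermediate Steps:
r = 3
(0 + u(2, 3)*r) - 50*33 = (0 + 2*3) - 50*33 = (0 + 6) - 1650 = 6 - 1650 = -1644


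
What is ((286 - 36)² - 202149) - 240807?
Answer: -380456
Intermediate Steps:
((286 - 36)² - 202149) - 240807 = (250² - 202149) - 240807 = (62500 - 202149) - 240807 = -139649 - 240807 = -380456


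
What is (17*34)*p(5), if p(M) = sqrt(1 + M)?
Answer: 578*sqrt(6) ≈ 1415.8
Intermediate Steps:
(17*34)*p(5) = (17*34)*sqrt(1 + 5) = 578*sqrt(6)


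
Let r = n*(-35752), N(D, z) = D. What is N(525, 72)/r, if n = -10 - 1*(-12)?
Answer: -525/71504 ≈ -0.0073422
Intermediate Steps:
n = 2 (n = -10 + 12 = 2)
r = -71504 (r = 2*(-35752) = -71504)
N(525, 72)/r = 525/(-71504) = 525*(-1/71504) = -525/71504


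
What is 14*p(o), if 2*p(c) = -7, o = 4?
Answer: -49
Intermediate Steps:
p(c) = -7/2 (p(c) = (1/2)*(-7) = -7/2)
14*p(o) = 14*(-7/2) = -49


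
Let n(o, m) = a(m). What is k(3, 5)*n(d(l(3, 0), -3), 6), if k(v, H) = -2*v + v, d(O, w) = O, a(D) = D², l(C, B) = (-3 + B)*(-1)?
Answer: -108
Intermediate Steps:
l(C, B) = 3 - B
n(o, m) = m²
k(v, H) = -v
k(3, 5)*n(d(l(3, 0), -3), 6) = -1*3*6² = -3*36 = -108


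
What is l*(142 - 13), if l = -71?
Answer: -9159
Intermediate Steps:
l*(142 - 13) = -71*(142 - 13) = -71*129 = -9159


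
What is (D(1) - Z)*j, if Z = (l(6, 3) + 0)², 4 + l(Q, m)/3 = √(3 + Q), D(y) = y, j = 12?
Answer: -96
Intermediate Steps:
l(Q, m) = -12 + 3*√(3 + Q)
Z = 9 (Z = ((-12 + 3*√(3 + 6)) + 0)² = ((-12 + 3*√9) + 0)² = ((-12 + 3*3) + 0)² = ((-12 + 9) + 0)² = (-3 + 0)² = (-3)² = 9)
(D(1) - Z)*j = (1 - 1*9)*12 = (1 - 9)*12 = -8*12 = -96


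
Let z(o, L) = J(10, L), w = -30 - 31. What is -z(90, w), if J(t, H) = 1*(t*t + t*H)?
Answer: 510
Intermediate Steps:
w = -61
J(t, H) = t² + H*t (J(t, H) = 1*(t² + H*t) = t² + H*t)
z(o, L) = 100 + 10*L (z(o, L) = 10*(L + 10) = 10*(10 + L) = 100 + 10*L)
-z(90, w) = -(100 + 10*(-61)) = -(100 - 610) = -1*(-510) = 510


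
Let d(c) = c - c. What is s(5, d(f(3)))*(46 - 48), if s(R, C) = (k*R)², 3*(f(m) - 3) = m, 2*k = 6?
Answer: -450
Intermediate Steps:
k = 3 (k = (½)*6 = 3)
f(m) = 3 + m/3
d(c) = 0
s(R, C) = 9*R² (s(R, C) = (3*R)² = 9*R²)
s(5, d(f(3)))*(46 - 48) = (9*5²)*(46 - 48) = (9*25)*(-2) = 225*(-2) = -450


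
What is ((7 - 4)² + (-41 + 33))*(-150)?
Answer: -150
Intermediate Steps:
((7 - 4)² + (-41 + 33))*(-150) = (3² - 8)*(-150) = (9 - 8)*(-150) = 1*(-150) = -150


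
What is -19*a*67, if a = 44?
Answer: -56012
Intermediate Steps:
-19*a*67 = -19*44*67 = -836*67 = -56012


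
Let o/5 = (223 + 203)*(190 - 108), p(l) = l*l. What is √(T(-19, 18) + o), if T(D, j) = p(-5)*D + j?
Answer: √174203 ≈ 417.38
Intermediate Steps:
p(l) = l²
T(D, j) = j + 25*D (T(D, j) = (-5)²*D + j = 25*D + j = j + 25*D)
o = 174660 (o = 5*((223 + 203)*(190 - 108)) = 5*(426*82) = 5*34932 = 174660)
√(T(-19, 18) + o) = √((18 + 25*(-19)) + 174660) = √((18 - 475) + 174660) = √(-457 + 174660) = √174203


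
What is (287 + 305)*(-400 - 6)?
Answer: -240352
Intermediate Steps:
(287 + 305)*(-400 - 6) = 592*(-406) = -240352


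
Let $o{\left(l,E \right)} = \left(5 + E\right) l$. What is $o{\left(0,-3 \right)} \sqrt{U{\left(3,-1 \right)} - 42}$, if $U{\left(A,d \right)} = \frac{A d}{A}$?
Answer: $0$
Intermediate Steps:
$o{\left(l,E \right)} = l \left(5 + E\right)$
$U{\left(A,d \right)} = d$
$o{\left(0,-3 \right)} \sqrt{U{\left(3,-1 \right)} - 42} = 0 \left(5 - 3\right) \sqrt{-1 - 42} = 0 \cdot 2 \sqrt{-43} = 0 i \sqrt{43} = 0$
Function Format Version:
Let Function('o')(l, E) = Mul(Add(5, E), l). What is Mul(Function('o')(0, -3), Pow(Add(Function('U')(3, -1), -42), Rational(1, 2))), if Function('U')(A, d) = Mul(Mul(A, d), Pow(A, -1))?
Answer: 0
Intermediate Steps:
Function('o')(l, E) = Mul(l, Add(5, E))
Function('U')(A, d) = d
Mul(Function('o')(0, -3), Pow(Add(Function('U')(3, -1), -42), Rational(1, 2))) = Mul(Mul(0, Add(5, -3)), Pow(Add(-1, -42), Rational(1, 2))) = Mul(Mul(0, 2), Pow(-43, Rational(1, 2))) = Mul(0, Mul(I, Pow(43, Rational(1, 2)))) = 0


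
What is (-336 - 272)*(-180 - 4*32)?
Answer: 187264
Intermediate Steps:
(-336 - 272)*(-180 - 4*32) = -608*(-180 - 128) = -608*(-308) = 187264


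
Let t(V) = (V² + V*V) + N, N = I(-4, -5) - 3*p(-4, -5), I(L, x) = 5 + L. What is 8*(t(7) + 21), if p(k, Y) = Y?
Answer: 1080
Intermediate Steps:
N = 16 (N = (5 - 4) - 3*(-5) = 1 + 15 = 16)
t(V) = 16 + 2*V² (t(V) = (V² + V*V) + 16 = (V² + V²) + 16 = 2*V² + 16 = 16 + 2*V²)
8*(t(7) + 21) = 8*((16 + 2*7²) + 21) = 8*((16 + 2*49) + 21) = 8*((16 + 98) + 21) = 8*(114 + 21) = 8*135 = 1080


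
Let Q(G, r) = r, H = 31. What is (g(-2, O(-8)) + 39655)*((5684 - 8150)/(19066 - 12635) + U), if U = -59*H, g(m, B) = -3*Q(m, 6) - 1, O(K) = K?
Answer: -466308225540/6431 ≈ -7.2509e+7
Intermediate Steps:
g(m, B) = -19 (g(m, B) = -3*6 - 1 = -18 - 1 = -19)
U = -1829 (U = -59*31 = -1829)
(g(-2, O(-8)) + 39655)*((5684 - 8150)/(19066 - 12635) + U) = (-19 + 39655)*((5684 - 8150)/(19066 - 12635) - 1829) = 39636*(-2466/6431 - 1829) = 39636*(-11764765/6431) = -466308225540/6431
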